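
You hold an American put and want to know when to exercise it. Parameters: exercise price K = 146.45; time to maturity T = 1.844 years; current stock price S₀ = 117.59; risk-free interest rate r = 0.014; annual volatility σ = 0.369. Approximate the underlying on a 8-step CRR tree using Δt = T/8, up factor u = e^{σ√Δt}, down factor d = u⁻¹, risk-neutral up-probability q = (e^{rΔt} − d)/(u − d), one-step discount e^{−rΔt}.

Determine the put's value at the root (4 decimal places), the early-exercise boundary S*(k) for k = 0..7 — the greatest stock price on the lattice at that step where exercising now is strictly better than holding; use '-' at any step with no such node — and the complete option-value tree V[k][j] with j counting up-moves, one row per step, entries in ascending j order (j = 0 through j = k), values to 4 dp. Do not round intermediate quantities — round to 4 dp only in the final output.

Δt=0.23050, u=1.19382, d=0.83765, q=0.46490, disc=e^(-rΔt)=0.99678
k=8 terminal: V=max(K-S,0) → 117.9491 105.8303 88.5585 63.9427 28.8600 0.0000 0.0000 0.0000 0.0000
k=7: j=0 S=34.0250 intr=112.4250 cont=111.9532 V=112.4250[EX]; j=1 S=48.4926 intr=97.9574 cont=97.4855 V=97.9574[EX]; j=2 S=69.1120 intr=77.3380 cont=76.8661 V=77.3380[EX]; j=3 S=98.4989 intr=47.9511 cont=47.4792 V=47.9511[EX]; j=4 S=140.3813 intr=6.0687 cont=15.3932 V=15.3932[hold]; j=5 S=200.0724 intr=0.0000 cont=0.0000 V=0.0000[hold]; j=6 S=285.1445 intr=0.0000 cont=0.0000 V=0.0000[hold]; j=7 S=406.3899 intr=0.0000 cont=0.0000 V=0.0000[hold]  S*(7)=98.4989
k=6: j=0 S=40.6197 intr=105.8303 cont=105.3585 V=105.8303[EX]; j=1 S=57.8915 intr=88.5585 cont=88.0867 V=88.5585[EX]; j=2 S=82.5073 intr=63.9427 cont=63.4708 V=63.9427[EX]; j=3 S=117.5900 intr=28.8600 cont=32.7092 V=32.7092[hold]; j=4 S=167.5901 intr=0.0000 cont=8.2104 V=8.2104[hold]; j=5 S=238.8505 intr=0.0000 cont=0.0000 V=0.0000[hold]; j=6 S=340.4113 intr=0.0000 cont=0.0000 V=0.0000[hold]  S*(6)=82.5073
k=5: j=0 S=48.4926 intr=97.9574 cont=97.4855 V=97.9574[EX]; j=1 S=69.1120 intr=77.3380 cont=76.8661 V=77.3380[EX]; j=2 S=98.4989 intr=47.9511 cont=49.2630 V=49.2630[hold]; j=3 S=140.3813 intr=6.0687 cont=21.2510 V=21.2510[hold]; j=4 S=200.0724 intr=0.0000 cont=4.3792 V=4.3792[hold]; j=5 S=285.1445 intr=0.0000 cont=0.0000 V=0.0000[hold]  S*(5)=69.1120
k=4: j=0 S=57.8915 intr=88.5585 cont=88.0867 V=88.5585[EX]; j=1 S=82.5073 intr=63.9427 cont=64.0788 V=64.0788[hold]; j=2 S=117.5900 intr=28.8600 cont=36.1234 V=36.1234[hold]; j=3 S=167.5901 intr=0.0000 cont=13.3641 V=13.3641[hold]; j=4 S=238.8505 intr=0.0000 cont=2.3358 V=2.3358[hold]  S*(4)=57.8915
k=3: j=0 S=69.1120 intr=77.3380 cont=76.9292 V=77.3380[EX]; j=1 S=98.4989 intr=47.9511 cont=50.9177 V=50.9177[hold]; j=2 S=140.3813 intr=6.0687 cont=25.4603 V=25.4603[hold]; j=3 S=200.0724 intr=0.0000 cont=8.2105 V=8.2105[hold]  S*(3)=69.1120
k=2: j=0 S=82.5073 intr=63.9427 cont=64.8456 V=64.8456[hold]; j=1 S=117.5900 intr=28.8600 cont=38.9566 V=38.9566[hold]; j=2 S=167.5901 intr=0.0000 cont=17.3846 V=17.3846[hold]  S*(2)=-
k=1: j=0 S=98.4989 intr=47.9511 cont=52.6397 V=52.6397[hold]; j=1 S=140.3813 intr=6.0687 cont=28.8346 V=28.8346[hold]  S*(1)=-
k=0: j=0 S=117.5900 intr=28.8600 cont=41.4387 V=41.4387[hold]  S*(0)=-

price = 41.4387
boundary = - - - 69.1120 57.8915 69.1120 82.5073 98.4989
tree:
41.4387
52.6397 28.8346
64.8456 38.9566 17.3846
77.3380 50.9177 25.4603 8.2105
88.5585 64.0788 36.1234 13.3641 2.3358
97.9574 77.3380 49.2630 21.2510 4.3792 0.0000
105.8303 88.5585 63.9427 32.7092 8.2104 0.0000 0.0000
112.4250 97.9574 77.3380 47.9511 15.3932 0.0000 0.0000 0.0000
117.9491 105.8303 88.5585 63.9427 28.8600 0.0000 0.0000 0.0000 0.0000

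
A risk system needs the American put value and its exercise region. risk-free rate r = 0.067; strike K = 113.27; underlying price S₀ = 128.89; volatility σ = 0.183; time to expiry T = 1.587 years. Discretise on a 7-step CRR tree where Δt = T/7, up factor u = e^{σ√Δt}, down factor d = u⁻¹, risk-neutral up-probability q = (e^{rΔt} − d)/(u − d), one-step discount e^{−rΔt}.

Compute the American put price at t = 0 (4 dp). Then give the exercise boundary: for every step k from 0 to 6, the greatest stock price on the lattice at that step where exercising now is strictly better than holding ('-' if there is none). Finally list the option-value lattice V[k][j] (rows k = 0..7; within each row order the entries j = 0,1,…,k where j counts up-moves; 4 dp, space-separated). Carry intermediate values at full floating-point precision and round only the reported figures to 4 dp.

Δt=0.22671, u=1.09104, d=0.91655, q=0.56595, disc=e^(-rΔt)=0.98492
k=7 terminal: V=max(K-S,0) → 43.2334 29.9002 14.0286 0.0000 0.0000 0.0000 0.0000 0.0000
k=6: j=0 S=76.4129 intr=36.8571 cont=35.1495 V=36.8571[EX]; j=1 S=90.9601 intr=22.3099 cont=20.6023 V=22.3099[EX]; j=2 S=108.2767 intr=4.9933 cont=5.9973 V=5.9973[hold]; j=3 S=128.8900 intr=0.0000 cont=0.0000 V=0.0000[hold]; j=4 S=153.4276 intr=0.0000 cont=0.0000 V=0.0000[hold]; j=5 S=182.6365 intr=0.0000 cont=0.0000 V=0.0000[hold]; j=6 S=217.4060 intr=0.0000 cont=0.0000 V=0.0000[hold]  S*(6)=90.9601
k=5: j=0 S=83.3698 intr=29.9002 cont=28.1926 V=29.9002[EX]; j=1 S=99.2414 intr=14.0286 cont=12.8807 V=14.0286[EX]; j=2 S=118.1346 intr=0.0000 cont=2.5639 V=2.5639[hold]; j=3 S=140.6246 intr=0.0000 cont=0.0000 V=0.0000[hold]; j=4 S=167.3961 intr=0.0000 cont=0.0000 V=0.0000[hold]; j=5 S=199.2643 intr=0.0000 cont=0.0000 V=0.0000[hold]  S*(5)=99.2414
k=4: j=0 S=90.9601 intr=22.3099 cont=20.6023 V=22.3099[EX]; j=1 S=108.2767 intr=4.9933 cont=7.4265 V=7.4265[hold]; j=2 S=128.8900 intr=0.0000 cont=1.0961 V=1.0961[hold]; j=3 S=153.4276 intr=0.0000 cont=0.0000 V=0.0000[hold]; j=4 S=182.6365 intr=0.0000 cont=0.0000 V=0.0000[hold]  S*(4)=90.9601
k=3: j=0 S=99.2414 intr=14.0286 cont=13.6773 V=14.0286[EX]; j=1 S=118.1346 intr=0.0000 cont=3.7859 V=3.7859[hold]; j=2 S=140.6246 intr=0.0000 cont=0.4686 V=0.4686[hold]; j=3 S=167.3961 intr=0.0000 cont=0.0000 V=0.0000[hold]  S*(3)=99.2414
k=2: j=0 S=108.2767 intr=4.9933 cont=8.1076 V=8.1076[hold]; j=1 S=128.8900 intr=0.0000 cont=1.8797 V=1.8797[hold]; j=2 S=153.4276 intr=0.0000 cont=0.2003 V=0.2003[hold]  S*(2)=-
k=1: j=0 S=118.1346 intr=0.0000 cont=4.5139 V=4.5139[hold]; j=1 S=140.6246 intr=0.0000 cont=0.9153 V=0.9153[hold]  S*(1)=-
k=0: j=0 S=128.8900 intr=0.0000 cont=2.4399 V=2.4399[hold]  S*(0)=-

price = 2.4399
boundary = - - - 99.2414 90.9601 99.2414 90.9601
tree:
2.4399
4.5139 0.9153
8.1076 1.8797 0.2003
14.0286 3.7859 0.4686 0.0000
22.3099 7.4265 1.0961 0.0000 0.0000
29.9002 14.0286 2.5639 0.0000 0.0000 0.0000
36.8571 22.3099 5.9973 0.0000 0.0000 0.0000 0.0000
43.2334 29.9002 14.0286 0.0000 0.0000 0.0000 0.0000 0.0000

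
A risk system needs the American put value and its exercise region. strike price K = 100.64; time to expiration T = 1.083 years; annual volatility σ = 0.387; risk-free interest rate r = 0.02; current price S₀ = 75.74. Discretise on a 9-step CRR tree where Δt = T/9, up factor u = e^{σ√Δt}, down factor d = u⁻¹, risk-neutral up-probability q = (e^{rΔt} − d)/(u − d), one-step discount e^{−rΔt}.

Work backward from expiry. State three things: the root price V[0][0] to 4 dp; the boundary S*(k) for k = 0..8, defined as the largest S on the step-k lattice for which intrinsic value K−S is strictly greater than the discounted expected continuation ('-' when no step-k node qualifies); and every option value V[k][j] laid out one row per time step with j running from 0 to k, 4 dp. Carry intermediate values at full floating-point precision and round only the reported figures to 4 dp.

params: Δt=0.12033 u=1.14368 d=0.87437 q=0.47544 e^(-rΔt)=0.99760
t_9 payoffs: 78.0143 71.0458 61.9310 50.0089 34.4149 14.0181 0.0000 0.0000 0.0000 0.0000
t_8: node(8,0) S=25.8764 payoff=74.7636 vs cont=74.5217 → 74.7636 [stop]  node(8,1) S=33.8462 payoff=66.7938 vs cont=66.5519 → 66.7938 [stop]  node(8,2) S=44.2705 payoff=56.3695 vs cont=56.1276 → 56.3695 [stop]  node(8,3) S=57.9055 payoff=42.7345 vs cont=42.4926 → 42.7345 [stop]  node(8,4) S=75.7400 payoff=24.9000 vs cont=24.6581 → 24.9000 [stop]  node(8,5) S=99.0674 payoff=1.5726 vs cont=7.3357 → 7.3357 [wait]  node(8,6) S=129.5794 payoff=0.0000 vs cont=0.0000 → 0.0000 [wait]  node(8,7) S=169.4889 payoff=0.0000 vs cont=0.0000 → 0.0000 [wait]  node(8,8) S=221.6902 payoff=0.0000 vs cont=0.0000 → 0.0000 [wait]  ⇒ S*(8)=75.7400
t_7: node(7,0) S=29.5942 payoff=71.0458 vs cont=70.8039 → 71.0458 [stop]  node(7,1) S=38.7090 payoff=61.9310 vs cont=61.6891 → 61.9310 [stop]  node(7,2) S=50.6311 payoff=50.0089 vs cont=49.7670 → 50.0089 [stop]  node(7,3) S=66.2251 payoff=34.4149 vs cont=34.1730 → 34.4149 [stop]  node(7,4) S=86.6219 payoff=14.0181 vs cont=16.5095 → 16.5095 [wait]  node(7,5) S=113.3009 payoff=0.0000 vs cont=3.8388 → 3.8388 [wait]  node(7,6) S=148.1967 payoff=0.0000 vs cont=0.0000 → 0.0000 [wait]  node(7,7) S=193.8402 payoff=0.0000 vs cont=0.0000 → 0.0000 [wait]  ⇒ S*(7)=66.2251
t_6: node(6,0) S=33.8462 payoff=66.7938 vs cont=66.5519 → 66.7938 [stop]  node(6,1) S=44.2705 payoff=56.3695 vs cont=56.1276 → 56.3695 [stop]  node(6,2) S=57.9055 payoff=42.7345 vs cont=42.4926 → 42.7345 [stop]  node(6,3) S=75.7400 payoff=24.9000 vs cont=25.8398 → 25.8398 [wait]  node(6,4) S=99.0674 payoff=1.5726 vs cont=10.4602 → 10.4602 [wait]  node(6,5) S=129.5794 payoff=0.0000 vs cont=2.0088 → 2.0088 [wait]  node(6,6) S=169.4889 payoff=0.0000 vs cont=0.0000 → 0.0000 [wait]  ⇒ S*(6)=57.9055
t_5: node(5,0) S=38.7090 payoff=61.9310 vs cont=61.6891 → 61.9310 [stop]  node(5,1) S=50.6311 payoff=50.0089 vs cont=49.7670 → 50.0089 [stop]  node(5,2) S=66.2251 payoff=34.4149 vs cont=34.6187 → 34.6187 [wait]  node(5,3) S=86.6219 payoff=14.0181 vs cont=18.4832 → 18.4832 [wait]  node(5,4) S=113.3009 payoff=0.0000 vs cont=6.4266 → 6.4266 [wait]  node(5,5) S=148.1967 payoff=0.0000 vs cont=1.0512 → 1.0512 [wait]  ⇒ S*(5)=50.6311
t_4: node(4,0) S=44.2705 payoff=56.3695 vs cont=56.1276 → 56.3695 [stop]  node(4,1) S=57.9055 payoff=42.7345 vs cont=42.5892 → 42.7345 [stop]  node(4,2) S=75.7400 payoff=24.9000 vs cont=26.8825 → 26.8825 [wait]  node(4,3) S=99.0674 payoff=1.5726 vs cont=12.7204 → 12.7204 [wait]  node(4,4) S=129.5794 payoff=0.0000 vs cont=3.8617 → 3.8617 [wait]  ⇒ S*(4)=57.9055
t_3: node(3,0) S=50.6311 payoff=50.0089 vs cont=49.7670 → 50.0089 [stop]  node(3,1) S=66.2251 payoff=34.4149 vs cont=35.1133 → 35.1133 [wait]  node(3,2) S=86.6219 payoff=14.0181 vs cont=20.1009 → 20.1009 [wait]  node(3,3) S=113.3009 payoff=0.0000 vs cont=8.4882 → 8.4882 [wait]  ⇒ S*(3)=50.6311
t_2: node(2,0) S=57.9055 payoff=42.7345 vs cont=42.8238 → 42.8238 [wait]  node(2,1) S=75.7400 payoff=24.9000 vs cont=27.9086 → 27.9086 [wait]  node(2,2) S=99.0674 payoff=1.5726 vs cont=14.5448 → 14.5448 [wait]  ⇒ S*(2)=-
t_1: node(1,0) S=66.2251 payoff=34.4149 vs cont=35.6467 → 35.6467 [wait]  node(1,1) S=86.6219 payoff=14.0181 vs cont=21.5032 → 21.5032 [wait]  ⇒ S*(1)=-
t_0: node(0,0) S=75.7400 payoff=24.9000 vs cont=28.8528 → 28.8528 [wait]  ⇒ S*(0)=-

price = 28.8528
boundary = - - - 50.6311 57.9055 50.6311 57.9055 66.2251 75.7400
tree:
28.8528
35.6467 21.5032
42.8238 27.9086 14.5448
50.0089 35.1133 20.1009 8.4882
56.3695 42.7345 26.8825 12.7204 3.8617
61.9310 50.0089 34.6187 18.4832 6.4266 1.0512
66.7938 56.3695 42.7345 25.8398 10.4602 2.0088 0.0000
71.0458 61.9310 50.0089 34.4149 16.5095 3.8388 0.0000 0.0000
74.7636 66.7938 56.3695 42.7345 24.9000 7.3357 0.0000 0.0000 0.0000
78.0143 71.0458 61.9310 50.0089 34.4149 14.0181 0.0000 0.0000 0.0000 0.0000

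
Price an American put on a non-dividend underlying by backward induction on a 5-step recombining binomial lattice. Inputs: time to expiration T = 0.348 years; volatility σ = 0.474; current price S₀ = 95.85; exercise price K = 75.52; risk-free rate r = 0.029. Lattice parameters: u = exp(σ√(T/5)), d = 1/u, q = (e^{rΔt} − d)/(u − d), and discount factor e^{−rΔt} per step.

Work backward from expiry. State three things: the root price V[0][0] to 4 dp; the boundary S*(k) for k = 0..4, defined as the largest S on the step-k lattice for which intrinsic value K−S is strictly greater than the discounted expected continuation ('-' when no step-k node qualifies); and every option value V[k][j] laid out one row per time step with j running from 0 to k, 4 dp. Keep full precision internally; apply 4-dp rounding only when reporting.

Δt=0.06960  u=1.13320  d=0.88245  q=0.47684  discount=0.99798
step 5 (expiry): payoffs max(K−S,0) = 24.2280 9.6532 0.0000 0.0000 0.0000 0.0000
step 4: (k=4,j=0): S=58.1244, (K−S)⁺=17.3956, hold=17.2433 ⇒ V=17.3956 exercise | (k=4,j=1): S=74.6406, (K−S)⁺=0.8794, hold=5.0400 ⇒ V=5.0400 continue | (k=4,j=2): S=95.8500, (K−S)⁺=0.0000, hold=0.0000 ⇒ V=0.0000 continue | (k=4,j=3): S=123.0861, (K−S)⁺=0.0000, hold=0.0000 ⇒ V=0.0000 continue | (k=4,j=4): S=158.0614, (K−S)⁺=0.0000, hold=0.0000 ⇒ V=0.0000 continue  boundary S*=58.1244
step 3: (k=3,j=0): S=65.8668, (K−S)⁺=9.6532, hold=11.4808 ⇒ V=11.4808 continue | (k=3,j=1): S=84.5831, (K−S)⁺=0.0000, hold=2.6314 ⇒ V=2.6314 continue | (k=3,j=2): S=108.6177, (K−S)⁺=0.0000, hold=0.0000 ⇒ V=0.0000 continue | (k=3,j=3): S=139.4818, (K−S)⁺=0.0000, hold=0.0000 ⇒ V=0.0000 continue  boundary S*=-
step 2: (k=2,j=0): S=74.6406, (K−S)⁺=0.8794, hold=7.2465 ⇒ V=7.2465 continue | (k=2,j=1): S=95.8500, (K−S)⁺=0.0000, hold=1.3739 ⇒ V=1.3739 continue | (k=2,j=2): S=123.0861, (K−S)⁺=0.0000, hold=0.0000 ⇒ V=0.0000 continue  boundary S*=-
step 1: (k=1,j=0): S=84.5831, (K−S)⁺=0.0000, hold=4.4373 ⇒ V=4.4373 continue | (k=1,j=1): S=108.6177, (K−S)⁺=0.0000, hold=0.7173 ⇒ V=0.7173 continue  boundary S*=-
step 0: (k=0,j=0): S=95.8500, (K−S)⁺=0.0000, hold=2.6581 ⇒ V=2.6581 continue  boundary S*=-

price = 2.6581
boundary = - - - - 58.1244
tree:
2.6581
4.4373 0.7173
7.2465 1.3739 0.0000
11.4808 2.6314 0.0000 0.0000
17.3956 5.0400 0.0000 0.0000 0.0000
24.2280 9.6532 0.0000 0.0000 0.0000 0.0000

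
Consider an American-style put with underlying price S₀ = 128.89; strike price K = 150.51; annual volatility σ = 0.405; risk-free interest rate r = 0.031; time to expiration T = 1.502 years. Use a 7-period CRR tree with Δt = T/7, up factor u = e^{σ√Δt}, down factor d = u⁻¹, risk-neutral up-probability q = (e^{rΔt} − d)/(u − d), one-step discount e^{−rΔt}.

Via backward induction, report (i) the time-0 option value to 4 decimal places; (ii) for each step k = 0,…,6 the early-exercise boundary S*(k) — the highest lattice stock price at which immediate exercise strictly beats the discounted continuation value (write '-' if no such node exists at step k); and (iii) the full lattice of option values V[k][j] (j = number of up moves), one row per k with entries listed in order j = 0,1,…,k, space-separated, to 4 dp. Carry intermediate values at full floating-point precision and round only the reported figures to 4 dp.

price = 35.5474
boundary = - - - 73.4165 88.5664 106.8425 88.5664
tree:
35.5474
47.8185 22.2645
62.0050 32.5577 11.0155
77.0935 45.9317 17.9934 3.3319
89.6519 61.9436 28.5931 6.3395 0.0000
100.0621 77.0935 43.6675 12.0621 0.0000 0.0000
108.6915 89.6519 61.9436 22.9505 0.0000 0.0000 0.0000
115.8449 100.0621 77.0935 43.6675 0.0000 0.0000 0.0000 0.0000

Δt=0.21457  u=1.20636  d=0.82894  q=0.47092  discount=0.99337
step 7 (expiry): payoffs max(K−S,0) = 115.8449 100.0621 77.0935 43.6675 0.0000 0.0000 0.0000 0.0000
step 6: (k=6,j=0): S=41.8185, (K−S)⁺=108.6915, hold=107.6937 ⇒ V=108.6915 exercise | (k=6,j=1): S=60.8581, (K−S)⁺=89.6519, hold=88.6541 ⇒ V=89.6519 exercise | (k=6,j=2): S=88.5664, (K−S)⁺=61.9436, hold=60.9458 ⇒ V=61.9436 exercise | (k=6,j=3): S=128.8900, (K−S)⁺=21.6200, hold=22.9505 ⇒ V=22.9505 continue | (k=6,j=4): S=187.5727, (K−S)⁺=0.0000, hold=0.0000 ⇒ V=0.0000 continue | (k=6,j=5): S=272.9731, (K−S)⁺=0.0000, hold=0.0000 ⇒ V=0.0000 continue | (k=6,j=6): S=397.2558, (K−S)⁺=0.0000, hold=0.0000 ⇒ V=0.0000 continue  boundary S*=88.5664
step 5: (k=5,j=0): S=50.4479, (K−S)⁺=100.0621, hold=99.0642 ⇒ V=100.0621 exercise | (k=5,j=1): S=73.4165, (K−S)⁺=77.0935, hold=76.0957 ⇒ V=77.0935 exercise | (k=5,j=2): S=106.8425, (K−S)⁺=43.6675, hold=43.2921 ⇒ V=43.6675 exercise | (k=5,j=3): S=155.4871, (K−S)⁺=0.0000, hold=12.0621 ⇒ V=12.0621 continue | (k=5,j=4): S=226.2793, (K−S)⁺=0.0000, hold=0.0000 ⇒ V=0.0000 continue | (k=5,j=5): S=329.3025, (K−S)⁺=0.0000, hold=0.0000 ⇒ V=0.0000 continue  boundary S*=106.8425
step 4: (k=4,j=0): S=60.8581, (K−S)⁺=89.6519, hold=88.6541 ⇒ V=89.6519 exercise | (k=4,j=1): S=88.5664, (K−S)⁺=61.9436, hold=60.9458 ⇒ V=61.9436 exercise | (k=4,j=2): S=128.8900, (K−S)⁺=21.6200, hold=28.5931 ⇒ V=28.5931 continue | (k=4,j=3): S=187.5727, (K−S)⁺=0.0000, hold=6.3395 ⇒ V=6.3395 continue | (k=4,j=4): S=272.9731, (K−S)⁺=0.0000, hold=0.0000 ⇒ V=0.0000 continue  boundary S*=88.5664
step 3: (k=3,j=0): S=73.4165, (K−S)⁺=77.0935, hold=76.0957 ⇒ V=77.0935 exercise | (k=3,j=1): S=106.8425, (K−S)⁺=43.6675, hold=45.9317 ⇒ V=45.9317 continue | (k=3,j=2): S=155.4871, (K−S)⁺=0.0000, hold=17.9934 ⇒ V=17.9934 continue | (k=3,j=3): S=226.2793, (K−S)⁺=0.0000, hold=3.3319 ⇒ V=3.3319 continue  boundary S*=73.4165
step 2: (k=2,j=0): S=88.5664, (K−S)⁺=61.9436, hold=62.0050 ⇒ V=62.0050 continue | (k=2,j=1): S=128.8900, (K−S)⁺=21.6200, hold=32.5577 ⇒ V=32.5577 continue | (k=2,j=2): S=187.5727, (K−S)⁺=0.0000, hold=11.0155 ⇒ V=11.0155 continue  boundary S*=-
step 1: (k=1,j=0): S=106.8425, (K−S)⁺=43.6675, hold=47.8185 ⇒ V=47.8185 continue | (k=1,j=1): S=155.4871, (K−S)⁺=0.0000, hold=22.2645 ⇒ V=22.2645 continue  boundary S*=-
step 0: (k=0,j=0): S=128.8900, (K−S)⁺=21.6200, hold=35.5474 ⇒ V=35.5474 continue  boundary S*=-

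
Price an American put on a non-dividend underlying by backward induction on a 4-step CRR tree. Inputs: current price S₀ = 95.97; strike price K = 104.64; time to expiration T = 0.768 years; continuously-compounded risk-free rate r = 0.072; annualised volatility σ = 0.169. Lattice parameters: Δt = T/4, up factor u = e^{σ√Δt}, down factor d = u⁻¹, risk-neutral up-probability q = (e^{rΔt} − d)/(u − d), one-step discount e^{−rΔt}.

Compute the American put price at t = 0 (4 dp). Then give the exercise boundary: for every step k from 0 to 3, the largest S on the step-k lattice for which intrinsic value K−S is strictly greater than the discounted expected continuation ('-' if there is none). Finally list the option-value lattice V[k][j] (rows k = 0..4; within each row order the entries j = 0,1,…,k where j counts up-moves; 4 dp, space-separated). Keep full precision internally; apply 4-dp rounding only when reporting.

price = 9.0495
boundary = - 89.1200 95.9700 89.1200
tree:
9.0495
15.5200 4.4936
21.8811 8.6700 1.5205
27.7882 15.5200 3.6308 0.0000
33.2736 21.8811 8.6700 0.0000 0.0000

Δt=0.19200  u=1.07686  d=0.92862  q=0.57540  discount=0.98627
step 4 (expiry): payoffs max(K−S,0) = 33.2736 21.8811 8.6700 0.0000 0.0000
step 3: (k=3,j=0): S=76.8518, (K−S)⁺=27.7882, hold=26.3516 ⇒ V=27.7882 exercise | (k=3,j=1): S=89.1200, (K−S)⁺=15.5200, hold=14.0834 ⇒ V=15.5200 exercise | (k=3,j=2): S=103.3465, (K−S)⁺=1.2935, hold=3.6308 ⇒ V=3.6308 continue | (k=3,j=3): S=119.8441, (K−S)⁺=0.0000, hold=0.0000 ⇒ V=0.0000 continue  boundary S*=89.1200
step 2: (k=2,j=0): S=82.7589, (K−S)⁺=21.8811, hold=20.4445 ⇒ V=21.8811 exercise | (k=2,j=1): S=95.9700, (K−S)⁺=8.6700, hold=8.5598 ⇒ V=8.6700 exercise | (k=2,j=2): S=111.2900, (K−S)⁺=0.0000, hold=1.5205 ⇒ V=1.5205 continue  boundary S*=95.9700
step 1: (k=1,j=0): S=89.1200, (K−S)⁺=15.5200, hold=14.0834 ⇒ V=15.5200 exercise | (k=1,j=1): S=103.3465, (K−S)⁺=1.2935, hold=4.4936 ⇒ V=4.4936 continue  boundary S*=89.1200
step 0: (k=0,j=0): S=95.9700, (K−S)⁺=8.6700, hold=9.0495 ⇒ V=9.0495 continue  boundary S*=-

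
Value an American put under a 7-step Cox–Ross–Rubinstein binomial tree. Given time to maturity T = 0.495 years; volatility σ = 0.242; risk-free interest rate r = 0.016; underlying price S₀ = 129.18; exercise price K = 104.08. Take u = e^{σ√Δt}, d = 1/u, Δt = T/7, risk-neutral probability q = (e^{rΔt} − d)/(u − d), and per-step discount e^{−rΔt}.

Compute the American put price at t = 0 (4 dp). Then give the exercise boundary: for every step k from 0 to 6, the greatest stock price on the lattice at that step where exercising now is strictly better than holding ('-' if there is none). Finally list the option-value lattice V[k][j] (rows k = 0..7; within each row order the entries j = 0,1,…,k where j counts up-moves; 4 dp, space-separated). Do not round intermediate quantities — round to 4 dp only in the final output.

price = 0.7975
boundary = - - - - - - 87.8024
tree:
0.7975
1.4021 0.1768
2.4283 0.3488 0.0000
4.1236 0.6884 0.0000 0.0000
6.8184 1.3585 0.0000 0.0000 0.0000
10.8521 2.6810 0.0000 0.0000 0.0000 0.0000
16.2776 5.2909 0.0000 0.0000 0.0000 0.0000 0.0000
21.7500 10.4415 0.0000 0.0000 0.0000 0.0000 0.0000 0.0000

Δt=0.07071  u=1.06647  d=0.93767  q=0.49271  discount=0.99887
step 7 (expiry): payoffs max(K−S,0) = 21.7500 10.4415 0.0000 0.0000 0.0000 0.0000 0.0000 0.0000
step 6: (k=6,j=0): S=87.8024, (K−S)⁺=16.2776, hold=16.1599 ⇒ V=16.2776 exercise | (k=6,j=1): S=99.8625, (K−S)⁺=4.2175, hold=5.2909 ⇒ V=5.2909 continue | (k=6,j=2): S=113.5792, (K−S)⁺=0.0000, hold=0.0000 ⇒ V=0.0000 continue | (k=6,j=3): S=129.1800, (K−S)⁺=0.0000, hold=0.0000 ⇒ V=0.0000 continue | (k=6,j=4): S=146.9236, (K−S)⁺=0.0000, hold=0.0000 ⇒ V=0.0000 continue | (k=6,j=5): S=167.1044, (K−S)⁺=0.0000, hold=0.0000 ⇒ V=0.0000 continue | (k=6,j=6): S=190.0572, (K−S)⁺=0.0000, hold=0.0000 ⇒ V=0.0000 continue  boundary S*=87.8024
step 5: (k=5,j=0): S=93.6385, (K−S)⁺=10.4415, hold=10.8521 ⇒ V=10.8521 continue | (k=5,j=1): S=106.5003, (K−S)⁺=0.0000, hold=2.6810 ⇒ V=2.6810 continue | (k=5,j=2): S=121.1287, (K−S)⁺=0.0000, hold=0.0000 ⇒ V=0.0000 continue | (k=5,j=3): S=137.7664, (K−S)⁺=0.0000, hold=0.0000 ⇒ V=0.0000 continue | (k=5,j=4): S=156.6895, (K−S)⁺=0.0000, hold=0.0000 ⇒ V=0.0000 continue | (k=5,j=5): S=178.2117, (K−S)⁺=0.0000, hold=0.0000 ⇒ V=0.0000 continue  boundary S*=-
step 4: (k=4,j=0): S=99.8625, (K−S)⁺=4.2175, hold=6.8184 ⇒ V=6.8184 continue | (k=4,j=1): S=113.5792, (K−S)⁺=0.0000, hold=1.3585 ⇒ V=1.3585 continue | (k=4,j=2): S=129.1800, (K−S)⁺=0.0000, hold=0.0000 ⇒ V=0.0000 continue | (k=4,j=3): S=146.9236, (K−S)⁺=0.0000, hold=0.0000 ⇒ V=0.0000 continue | (k=4,j=4): S=167.1044, (K−S)⁺=0.0000, hold=0.0000 ⇒ V=0.0000 continue  boundary S*=-
step 3: (k=3,j=0): S=106.5003, (K−S)⁺=0.0000, hold=4.1236 ⇒ V=4.1236 continue | (k=3,j=1): S=121.1287, (K−S)⁺=0.0000, hold=0.6884 ⇒ V=0.6884 continue | (k=3,j=2): S=137.7664, (K−S)⁺=0.0000, hold=0.0000 ⇒ V=0.0000 continue | (k=3,j=3): S=156.6895, (K−S)⁺=0.0000, hold=0.0000 ⇒ V=0.0000 continue  boundary S*=-
step 2: (k=2,j=0): S=113.5792, (K−S)⁺=0.0000, hold=2.4283 ⇒ V=2.4283 continue | (k=2,j=1): S=129.1800, (K−S)⁺=0.0000, hold=0.3488 ⇒ V=0.3488 continue | (k=2,j=2): S=146.9236, (K−S)⁺=0.0000, hold=0.0000 ⇒ V=0.0000 continue  boundary S*=-
step 1: (k=1,j=0): S=121.1287, (K−S)⁺=0.0000, hold=1.4021 ⇒ V=1.4021 continue | (k=1,j=1): S=137.7664, (K−S)⁺=0.0000, hold=0.1768 ⇒ V=0.1768 continue  boundary S*=-
step 0: (k=0,j=0): S=129.1800, (K−S)⁺=0.0000, hold=0.7975 ⇒ V=0.7975 continue  boundary S*=-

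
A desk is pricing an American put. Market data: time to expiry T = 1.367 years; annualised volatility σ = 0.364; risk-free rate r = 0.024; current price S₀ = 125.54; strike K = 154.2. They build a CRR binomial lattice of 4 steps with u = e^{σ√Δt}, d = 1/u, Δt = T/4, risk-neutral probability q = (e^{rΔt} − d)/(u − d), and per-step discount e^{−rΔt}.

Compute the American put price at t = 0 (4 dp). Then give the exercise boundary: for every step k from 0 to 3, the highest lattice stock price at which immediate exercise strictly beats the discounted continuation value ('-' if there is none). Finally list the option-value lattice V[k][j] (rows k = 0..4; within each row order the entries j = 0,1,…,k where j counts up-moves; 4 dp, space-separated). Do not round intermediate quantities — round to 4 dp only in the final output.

params: Δt=0.34175 u=1.23713 d=0.80832 q=0.46621 e^(-rΔt)=0.99183
t_4 payoffs: 100.6050 72.1737 28.6600 0.0000 0.0000
t_3: node(3,0) S=66.3038 payoff=87.8962 vs cont=86.6366 → 87.8962 [stop]  node(3,1) S=101.4770 payoff=52.7230 vs cont=51.4634 → 52.7230 [stop]  node(3,2) S=155.3090 payoff=0.0000 vs cont=15.1735 → 15.1735 [wait]  node(3,3) S=237.6980 payoff=0.0000 vs cont=0.0000 → 0.0000 [wait]  ⇒ S*(3)=101.4770
t_2: node(2,0) S=82.0263 payoff=72.1737 vs cont=70.9141 → 72.1737 [stop]  node(2,1) S=125.5400 payoff=28.6600 vs cont=34.9295 → 34.9295 [wait]  node(2,2) S=192.1370 payoff=0.0000 vs cont=8.0333 → 8.0333 [wait]  ⇒ S*(2)=82.0263
t_1: node(1,0) S=101.4770 payoff=52.7230 vs cont=54.3624 → 54.3624 [wait]  node(1,1) S=155.3090 payoff=0.0000 vs cont=22.2074 → 22.2074 [wait]  ⇒ S*(1)=-
t_0: node(0,0) S=125.5400 payoff=28.6600 vs cont=39.0499 → 39.0499 [wait]  ⇒ S*(0)=-

price = 39.0499
boundary = - - 82.0263 101.4770
tree:
39.0499
54.3624 22.2074
72.1737 34.9295 8.0333
87.8962 52.7230 15.1735 0.0000
100.6050 72.1737 28.6600 0.0000 0.0000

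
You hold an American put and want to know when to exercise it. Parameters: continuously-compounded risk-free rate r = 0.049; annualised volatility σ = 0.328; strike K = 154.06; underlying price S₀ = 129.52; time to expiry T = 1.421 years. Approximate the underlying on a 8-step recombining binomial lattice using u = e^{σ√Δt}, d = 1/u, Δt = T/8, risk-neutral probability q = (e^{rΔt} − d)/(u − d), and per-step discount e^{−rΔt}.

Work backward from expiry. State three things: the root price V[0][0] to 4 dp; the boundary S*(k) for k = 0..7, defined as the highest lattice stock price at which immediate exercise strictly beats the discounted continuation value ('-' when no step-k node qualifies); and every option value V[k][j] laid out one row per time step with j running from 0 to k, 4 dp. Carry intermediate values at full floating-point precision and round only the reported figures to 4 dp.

Δt=0.17763, u=1.14825, d=0.87089, q=0.49701, disc=e^(-rΔt)=0.99133
k=8 terminal: V=max(K-S,0) → 111.2002 97.5504 79.5536 55.8252 24.5400 0.0000 0.0000 0.0000 0.0000
k=7: j=0 S=49.2137 intr=104.8463 cont=103.5112 V=104.8463[EX]; j=1 S=64.8870 intr=89.1730 cont=87.8379 V=89.1730[EX]; j=2 S=85.5519 intr=68.5081 cont=67.1731 V=68.5081[EX]; j=3 S=112.7979 intr=41.2621 cont=39.9270 V=41.2621[EX]; j=4 S=148.7211 intr=5.3389 cont=12.2363 V=12.2363[hold]; j=5 S=196.0849 intr=0.0000 cont=0.0000 V=0.0000[hold]; j=6 S=258.5329 intr=0.0000 cont=0.0000 V=0.0000[hold]; j=7 S=340.8689 intr=0.0000 cont=0.0000 V=0.0000[hold]  S*(7)=112.7979
k=6: j=0 S=56.5096 intr=97.5504 cont=96.2154 V=97.5504[EX]; j=1 S=74.5064 intr=79.5536 cont=78.2185 V=79.5536[EX]; j=2 S=98.2348 intr=55.8252 cont=54.4902 V=55.8252[EX]; j=3 S=129.5200 intr=24.5400 cont=26.6034 V=26.6034[hold]; j=4 S=170.7688 intr=0.0000 cont=6.1014 V=6.1014[hold]; j=5 S=225.1542 intr=0.0000 cont=0.0000 V=0.0000[hold]; j=6 S=296.8599 intr=0.0000 cont=0.0000 V=0.0000[hold]  S*(6)=98.2348
k=5: j=0 S=64.8870 intr=89.1730 cont=87.8379 V=89.1730[EX]; j=1 S=85.5519 intr=68.5081 cont=67.1731 V=68.5081[EX]; j=2 S=112.7979 intr=41.2621 cont=40.9437 V=41.2621[EX]; j=3 S=148.7211 intr=5.3389 cont=16.2714 V=16.2714[hold]; j=4 S=196.0849 intr=0.0000 cont=3.0423 V=3.0423[hold]; j=5 S=258.5329 intr=0.0000 cont=0.0000 V=0.0000[hold]  S*(5)=112.7979
k=4: j=0 S=74.5064 intr=79.5536 cont=78.2185 V=79.5536[EX]; j=1 S=98.2348 intr=55.8252 cont=54.4902 V=55.8252[EX]; j=2 S=129.5200 intr=24.5400 cont=28.5914 V=28.5914[hold]; j=3 S=170.7688 intr=0.0000 cont=9.6123 V=9.6123[hold]; j=4 S=225.1542 intr=0.0000 cont=1.5170 V=1.5170[hold]  S*(4)=98.2348
k=3: j=0 S=85.5519 intr=68.5081 cont=67.1731 V=68.5081[EX]; j=1 S=112.7979 intr=41.2621 cont=41.9232 V=41.9232[hold]; j=2 S=148.7211 intr=5.3389 cont=18.9925 V=18.9925[hold]; j=3 S=196.0849 intr=0.0000 cont=5.5404 V=5.5404[hold]  S*(3)=85.5519
k=2: j=0 S=98.2348 intr=55.8252 cont=54.8159 V=55.8252[EX]; j=1 S=129.5200 intr=24.5400 cont=30.2618 V=30.2618[hold]; j=2 S=170.7688 intr=0.0000 cont=12.2000 V=12.2000[hold]  S*(2)=98.2348
k=1: j=0 S=112.7979 intr=41.2621 cont=42.7462 V=42.7462[hold]; j=1 S=148.7211 intr=5.3389 cont=21.1004 V=21.1004[hold]  S*(1)=-
k=0: j=0 S=129.5200 intr=24.5400 cont=31.7108 V=31.7108[hold]  S*(0)=-

price = 31.7108
boundary = - - 98.2348 85.5519 98.2348 112.7979 98.2348 112.7979
tree:
31.7108
42.7462 21.1004
55.8252 30.2618 12.2000
68.5081 41.9232 18.9925 5.5404
79.5536 55.8252 28.5914 9.6123 1.5170
89.1730 68.5081 41.2621 16.2714 3.0423 0.0000
97.5504 79.5536 55.8252 26.6034 6.1014 0.0000 0.0000
104.8463 89.1730 68.5081 41.2621 12.2363 0.0000 0.0000 0.0000
111.2002 97.5504 79.5536 55.8252 24.5400 0.0000 0.0000 0.0000 0.0000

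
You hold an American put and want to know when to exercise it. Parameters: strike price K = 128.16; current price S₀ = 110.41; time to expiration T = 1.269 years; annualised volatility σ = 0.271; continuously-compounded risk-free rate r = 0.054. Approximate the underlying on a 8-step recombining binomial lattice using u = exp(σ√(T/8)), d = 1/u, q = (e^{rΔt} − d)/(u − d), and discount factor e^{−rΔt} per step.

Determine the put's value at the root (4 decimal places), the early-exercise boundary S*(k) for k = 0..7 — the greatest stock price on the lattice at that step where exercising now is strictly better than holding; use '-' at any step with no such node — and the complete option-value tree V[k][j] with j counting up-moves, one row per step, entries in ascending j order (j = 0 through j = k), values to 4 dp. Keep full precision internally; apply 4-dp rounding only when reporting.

Δt=0.15862, u=1.11397, d=0.89769, q=0.51282, disc=e^(-rΔt)=0.99147
k=8 terminal: V=max(K-S,0) → 81.6003 70.3824 56.4616 39.1869 17.7500 0.0000 0.0000 0.0000 0.0000
k=7: j=0 S=51.8662 intr=76.2938 cont=75.2007 V=76.2938[EX]; j=1 S=64.3627 intr=63.7973 cont=62.7042 V=63.7973[EX]; j=2 S=79.8701 intr=48.2899 cont=47.1968 V=48.2899[EX]; j=3 S=99.1137 intr=29.0463 cont=27.9532 V=29.0463[EX]; j=4 S=122.9938 intr=5.1662 cont=8.5737 V=8.5737[hold]; j=5 S=152.6275 intr=0.0000 cont=0.0000 V=0.0000[hold]; j=6 S=189.4011 intr=0.0000 cont=0.0000 V=0.0000[hold]; j=7 S=235.0347 intr=0.0000 cont=0.0000 V=0.0000[hold]  S*(7)=99.1137
k=6: j=0 S=57.7776 intr=70.3824 cont=69.2893 V=70.3824[EX]; j=1 S=71.6984 intr=56.4616 cont=55.3685 V=56.4616[EX]; j=2 S=88.9731 intr=39.1869 cont=38.0938 V=39.1869[EX]; j=3 S=110.4100 intr=17.7500 cont=18.3894 V=18.3894[hold]; j=4 S=137.0118 intr=0.0000 cont=4.1414 V=4.1414[hold]; j=5 S=170.0230 intr=0.0000 cont=0.0000 V=0.0000[hold]; j=6 S=210.9877 intr=0.0000 cont=0.0000 V=0.0000[hold]  S*(6)=88.9731
k=5: j=0 S=64.3627 intr=63.7973 cont=62.7042 V=63.7973[EX]; j=1 S=79.8701 intr=48.2899 cont=47.1968 V=48.2899[EX]; j=2 S=99.1137 intr=29.0463 cont=28.2783 V=29.0463[EX]; j=3 S=122.9938 intr=5.1662 cont=10.9883 V=10.9883[hold]; j=4 S=152.6275 intr=0.0000 cont=2.0004 V=2.0004[hold]; j=5 S=189.4011 intr=0.0000 cont=0.0000 V=0.0000[hold]  S*(5)=99.1137
k=4: j=0 S=71.6984 intr=56.4616 cont=55.3685 V=56.4616[EX]; j=1 S=88.9731 intr=39.1869 cont=38.0938 V=39.1869[EX]; j=2 S=110.4100 intr=17.7500 cont=19.6171 V=19.6171[hold]; j=3 S=137.0118 intr=0.0000 cont=6.3247 V=6.3247[hold]; j=4 S=170.0230 intr=0.0000 cont=0.9662 V=0.9662[hold]  S*(4)=88.9731
k=3: j=0 S=79.8701 intr=48.2899 cont=47.1968 V=48.2899[EX]; j=1 S=99.1137 intr=29.0463 cont=28.9025 V=29.0463[EX]; j=2 S=122.9938 intr=5.1662 cont=12.6914 V=12.6914[hold]; j=3 S=152.6275 intr=0.0000 cont=3.5463 V=3.5463[hold]  S*(3)=99.1137
k=2: j=0 S=88.9731 intr=39.1869 cont=38.0938 V=39.1869[EX]; j=1 S=110.4100 intr=17.7500 cont=20.4830 V=20.4830[hold]; j=2 S=137.0118 intr=0.0000 cont=7.9334 V=7.9334[hold]  S*(2)=88.9731
k=1: j=0 S=99.1137 intr=29.0463 cont=29.3428 V=29.3428[hold]; j=1 S=122.9938 intr=5.1662 cont=13.9275 V=13.9275[hold]  S*(1)=-
k=0: j=0 S=110.4100 intr=17.7500 cont=21.2547 V=21.2547[hold]  S*(0)=-

price = 21.2547
boundary = - - 88.9731 99.1137 88.9731 99.1137 88.9731 99.1137
tree:
21.2547
29.3428 13.9275
39.1869 20.4830 7.9334
48.2899 29.0463 12.6914 3.5463
56.4616 39.1869 19.6171 6.3247 0.9662
63.7973 48.2899 29.0463 10.9883 2.0004 0.0000
70.3824 56.4616 39.1869 18.3894 4.1414 0.0000 0.0000
76.2938 63.7973 48.2899 29.0463 8.5737 0.0000 0.0000 0.0000
81.6003 70.3824 56.4616 39.1869 17.7500 0.0000 0.0000 0.0000 0.0000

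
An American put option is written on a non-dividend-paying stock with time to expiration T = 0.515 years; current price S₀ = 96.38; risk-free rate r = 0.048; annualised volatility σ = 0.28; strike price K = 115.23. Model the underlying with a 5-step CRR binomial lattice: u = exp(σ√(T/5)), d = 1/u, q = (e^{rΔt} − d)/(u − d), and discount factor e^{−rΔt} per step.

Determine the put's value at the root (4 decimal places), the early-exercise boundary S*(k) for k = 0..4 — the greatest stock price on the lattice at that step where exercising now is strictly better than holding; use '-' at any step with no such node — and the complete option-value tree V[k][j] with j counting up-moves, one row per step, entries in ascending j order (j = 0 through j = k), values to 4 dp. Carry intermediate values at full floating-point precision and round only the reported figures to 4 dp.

Δt=0.10300, u=1.09402, d=0.91406, q=0.50509, disc=e^(-rΔt)=0.99507
k=5 terminal: V=max(K-S,0) → 53.7330 41.6250 27.1332 9.7880 0.0000 0.0000
k=4: j=0 S=67.2791 intr=47.9509 cont=47.3826 V=47.9509[EX]; j=1 S=80.5255 intr=34.7045 cont=34.1362 V=34.7045[EX]; j=2 S=96.3800 intr=18.8500 cont=18.2817 V=18.8500[EX]; j=3 S=115.3560 intr=0.0000 cont=4.8203 V=4.8203[hold]; j=4 S=138.0681 intr=0.0000 cont=0.0000 V=0.0000[hold]  S*(4)=96.3800
k=3: j=0 S=73.6050 intr=41.6250 cont=41.0568 V=41.6250[EX]; j=1 S=88.0968 intr=27.1332 cont=26.5649 V=27.1332[EX]; j=2 S=105.4420 intr=9.7880 cont=11.7057 V=11.7057[hold]; j=3 S=126.2022 intr=0.0000 cont=2.3739 V=2.3739[hold]  S*(3)=88.0968
k=2: j=0 S=80.5255 intr=34.7045 cont=34.1362 V=34.7045[EX]; j=1 S=96.3800 intr=18.8500 cont=19.2455 V=19.2455[hold]; j=2 S=115.3560 intr=0.0000 cont=6.9578 V=6.9578[hold]  S*(2)=80.5255
k=1: j=0 S=88.0968 intr=27.1332 cont=26.7637 V=27.1332[EX]; j=1 S=105.4420 intr=9.7880 cont=12.9748 V=12.9748[hold]  S*(1)=88.0968
k=0: j=0 S=96.3800 intr=18.8500 cont=19.8834 V=19.8834[hold]  S*(0)=-

price = 19.8834
boundary = - 88.0968 80.5255 88.0968 96.3800
tree:
19.8834
27.1332 12.9748
34.7045 19.2455 6.9578
41.6250 27.1332 11.7057 2.3739
47.9509 34.7045 18.8500 4.8203 0.0000
53.7330 41.6250 27.1332 9.7880 0.0000 0.0000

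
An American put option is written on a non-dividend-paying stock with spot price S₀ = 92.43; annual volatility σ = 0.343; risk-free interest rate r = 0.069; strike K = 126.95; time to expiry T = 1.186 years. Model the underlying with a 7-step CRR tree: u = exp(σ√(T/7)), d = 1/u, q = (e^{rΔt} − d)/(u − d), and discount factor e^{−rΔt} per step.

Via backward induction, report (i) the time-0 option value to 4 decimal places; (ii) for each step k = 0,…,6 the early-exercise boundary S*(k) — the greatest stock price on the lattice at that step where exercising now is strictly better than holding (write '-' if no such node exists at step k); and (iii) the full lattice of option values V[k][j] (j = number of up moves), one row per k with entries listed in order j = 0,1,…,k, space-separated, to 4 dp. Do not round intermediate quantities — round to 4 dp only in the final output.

Δt=0.16943  u=1.15164  d=0.86833  q=0.50627  discount=0.98838
step 7 (expiry): payoffs max(K−S,0) = 92.5465 81.3217 66.4346 46.6904 20.5042 0.0000 0.0000 0.0000
step 6: (k=6,j=0): S=39.6204, (K−S)⁺=87.3296, hold=85.8541 ⇒ V=87.3296 exercise | (k=6,j=1): S=52.5473, (K−S)⁺=74.4027, hold=72.9273 ⇒ V=74.4027 exercise | (k=6,j=2): S=69.6918, (K−S)⁺=57.2582, hold=55.7827 ⇒ V=57.2582 exercise | (k=6,j=3): S=92.4300, (K−S)⁺=34.5200, hold=33.0445 ⇒ V=34.5200 exercise | (k=6,j=4): S=122.5870, (K−S)⁺=4.3630, hold=10.0059 ⇒ V=10.0059 continue | (k=6,j=5): S=162.5832, (K−S)⁺=0.0000, hold=0.0000 ⇒ V=0.0000 continue | (k=6,j=6): S=215.6290, (K−S)⁺=0.0000, hold=0.0000 ⇒ V=0.0000 continue  boundary S*=92.4300
step 5: (k=5,j=0): S=45.6283, (K−S)⁺=81.3217, hold=79.8462 ⇒ V=81.3217 exercise | (k=5,j=1): S=60.5154, (K−S)⁺=66.4346, hold=64.9591 ⇒ V=66.4346 exercise | (k=5,j=2): S=80.2596, (K−S)⁺=46.6904, hold=45.2149 ⇒ V=46.6904 exercise | (k=5,j=3): S=106.4458, (K−S)⁺=20.5042, hold=21.8523 ⇒ V=21.8523 continue | (k=5,j=4): S=141.1757, (K−S)⁺=0.0000, hold=4.8828 ⇒ V=4.8828 continue | (k=5,j=5): S=187.2369, (K−S)⁺=0.0000, hold=0.0000 ⇒ V=0.0000 continue  boundary S*=80.2596
step 4: (k=4,j=0): S=52.5473, (K−S)⁺=74.4027, hold=72.9273 ⇒ V=74.4027 exercise | (k=4,j=1): S=69.6918, (K−S)⁺=57.2582, hold=55.7827 ⇒ V=57.2582 exercise | (k=4,j=2): S=92.4300, (K−S)⁺=34.5200, hold=33.7191 ⇒ V=34.5200 exercise | (k=4,j=3): S=122.5870, (K−S)⁺=4.3630, hold=13.1070 ⇒ V=13.1070 continue | (k=4,j=4): S=162.5832, (K−S)⁺=0.0000, hold=2.3828 ⇒ V=2.3828 continue  boundary S*=92.4300
step 3: (k=3,j=0): S=60.5154, (K−S)⁺=66.4346, hold=64.9591 ⇒ V=66.4346 exercise | (k=3,j=1): S=80.2596, (K−S)⁺=46.6904, hold=45.2149 ⇒ V=46.6904 exercise | (k=3,j=2): S=106.4458, (K−S)⁺=20.5042, hold=23.4041 ⇒ V=23.4041 continue | (k=3,j=3): S=141.1757, (K−S)⁺=0.0000, hold=7.5884 ⇒ V=7.5884 continue  boundary S*=80.2596
step 2: (k=2,j=0): S=69.6918, (K−S)⁺=57.2582, hold=55.7827 ⇒ V=57.2582 exercise | (k=2,j=1): S=92.4300, (K−S)⁺=34.5200, hold=34.4956 ⇒ V=34.5200 exercise | (k=2,j=2): S=122.5870, (K−S)⁺=4.3630, hold=15.2182 ⇒ V=15.2182 continue  boundary S*=92.4300
step 1: (k=1,j=0): S=80.2596, (K−S)⁺=46.6904, hold=45.2149 ⇒ V=46.6904 exercise | (k=1,j=1): S=106.4458, (K−S)⁺=20.5042, hold=24.4604 ⇒ V=24.4604 continue  boundary S*=80.2596
step 0: (k=0,j=0): S=92.4300, (K−S)⁺=34.5200, hold=35.0242 ⇒ V=35.0242 continue  boundary S*=-

price = 35.0242
boundary = - 80.2596 92.4300 80.2596 92.4300 80.2596 92.4300
tree:
35.0242
46.6904 24.4604
57.2582 34.5200 15.2182
66.4346 46.6904 23.4041 7.5884
74.4027 57.2582 34.5200 13.1070 2.3828
81.3217 66.4346 46.6904 21.8523 4.8828 0.0000
87.3296 74.4027 57.2582 34.5200 10.0059 0.0000 0.0000
92.5465 81.3217 66.4346 46.6904 20.5042 0.0000 0.0000 0.0000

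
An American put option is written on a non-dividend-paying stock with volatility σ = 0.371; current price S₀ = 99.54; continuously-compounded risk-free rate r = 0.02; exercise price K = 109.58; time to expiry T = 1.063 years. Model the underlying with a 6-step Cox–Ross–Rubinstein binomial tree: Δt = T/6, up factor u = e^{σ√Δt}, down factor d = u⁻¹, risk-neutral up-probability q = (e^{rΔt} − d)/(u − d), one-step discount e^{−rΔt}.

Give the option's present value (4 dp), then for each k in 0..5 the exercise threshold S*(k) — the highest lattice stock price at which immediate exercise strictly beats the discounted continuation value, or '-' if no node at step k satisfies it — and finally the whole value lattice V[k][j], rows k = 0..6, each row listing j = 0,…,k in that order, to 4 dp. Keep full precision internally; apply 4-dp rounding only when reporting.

price = 20.6534
boundary = - - - 62.3077 72.8384 85.1489
tree:
20.6534
28.2758 12.2941
37.3436 18.3593 5.6115
47.2723 26.5334 9.3665 1.4593
56.2805 36.7416 15.3299 2.7754 0.0000
63.9864 47.2723 24.4311 5.2788 0.0000 0.0000
70.5781 56.2805 36.7416 10.0400 0.0000 0.0000 0.0000

Δt=0.17717  u=1.16901  d=0.85542  q=0.47236  discount=0.99646
step 6 (expiry): payoffs max(K−S,0) = 70.5781 56.2805 36.7416 10.0400 0.0000 0.0000 0.0000
step 5: (k=5,j=0): S=45.5936, (K−S)⁺=63.9864, hold=63.5988 ⇒ V=63.9864 exercise | (k=5,j=1): S=62.3077, (K−S)⁺=47.2723, hold=46.8847 ⇒ V=47.2723 exercise | (k=5,j=2): S=85.1489, (K−S)⁺=24.4311, hold=24.0435 ⇒ V=24.4311 exercise | (k=5,j=3): S=116.3634, (K−S)⁺=0.0000, hold=5.2788 ⇒ V=5.2788 continue | (k=5,j=4): S=159.0207, (K−S)⁺=0.0000, hold=0.0000 ⇒ V=0.0000 continue | (k=5,j=5): S=217.3156, (K−S)⁺=0.0000, hold=0.0000 ⇒ V=0.0000 continue  boundary S*=85.1489
step 4: (k=4,j=0): S=53.2995, (K−S)⁺=56.2805, hold=55.8929 ⇒ V=56.2805 exercise | (k=4,j=1): S=72.8384, (K−S)⁺=36.7416, hold=36.3540 ⇒ V=36.7416 exercise | (k=4,j=2): S=99.5400, (K−S)⁺=10.0400, hold=15.3299 ⇒ V=15.3299 continue | (k=4,j=3): S=136.0301, (K−S)⁺=0.0000, hold=2.7754 ⇒ V=2.7754 continue | (k=4,j=4): S=185.8970, (K−S)⁺=0.0000, hold=0.0000 ⇒ V=0.0000 continue  boundary S*=72.8384
step 3: (k=3,j=0): S=62.3077, (K−S)⁺=47.2723, hold=46.8847 ⇒ V=47.2723 exercise | (k=3,j=1): S=85.1489, (K−S)⁺=24.4311, hold=26.5334 ⇒ V=26.5334 continue | (k=3,j=2): S=116.3634, (K−S)⁺=0.0000, hold=9.3665 ⇒ V=9.3665 continue | (k=3,j=3): S=159.0207, (K−S)⁺=0.0000, hold=1.4593 ⇒ V=1.4593 continue  boundary S*=62.3077
step 2: (k=2,j=0): S=72.8384, (K−S)⁺=36.7416, hold=37.3436 ⇒ V=37.3436 continue | (k=2,j=1): S=99.5400, (K−S)⁺=10.0400, hold=18.3593 ⇒ V=18.3593 continue | (k=2,j=2): S=136.0301, (K−S)⁺=0.0000, hold=5.6115 ⇒ V=5.6115 continue  boundary S*=-
step 1: (k=1,j=0): S=85.1489, (K−S)⁺=24.4311, hold=28.2758 ⇒ V=28.2758 continue | (k=1,j=1): S=116.3634, (K−S)⁺=0.0000, hold=12.2941 ⇒ V=12.2941 continue  boundary S*=-
step 0: (k=0,j=0): S=99.5400, (K−S)⁺=10.0400, hold=20.6534 ⇒ V=20.6534 continue  boundary S*=-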